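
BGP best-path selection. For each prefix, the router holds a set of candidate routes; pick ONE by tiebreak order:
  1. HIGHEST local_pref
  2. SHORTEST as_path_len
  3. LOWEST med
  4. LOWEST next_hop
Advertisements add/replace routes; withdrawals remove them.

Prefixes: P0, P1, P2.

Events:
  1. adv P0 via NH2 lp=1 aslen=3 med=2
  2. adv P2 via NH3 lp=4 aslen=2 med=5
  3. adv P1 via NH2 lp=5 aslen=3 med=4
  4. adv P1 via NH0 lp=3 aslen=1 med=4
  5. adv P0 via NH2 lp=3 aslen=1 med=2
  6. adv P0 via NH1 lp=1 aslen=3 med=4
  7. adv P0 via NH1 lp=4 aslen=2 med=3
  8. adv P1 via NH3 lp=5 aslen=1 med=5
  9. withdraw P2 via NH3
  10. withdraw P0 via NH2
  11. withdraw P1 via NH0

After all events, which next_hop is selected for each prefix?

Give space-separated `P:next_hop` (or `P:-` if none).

Op 1: best P0=NH2 P1=- P2=-
Op 2: best P0=NH2 P1=- P2=NH3
Op 3: best P0=NH2 P1=NH2 P2=NH3
Op 4: best P0=NH2 P1=NH2 P2=NH3
Op 5: best P0=NH2 P1=NH2 P2=NH3
Op 6: best P0=NH2 P1=NH2 P2=NH3
Op 7: best P0=NH1 P1=NH2 P2=NH3
Op 8: best P0=NH1 P1=NH3 P2=NH3
Op 9: best P0=NH1 P1=NH3 P2=-
Op 10: best P0=NH1 P1=NH3 P2=-
Op 11: best P0=NH1 P1=NH3 P2=-

Answer: P0:NH1 P1:NH3 P2:-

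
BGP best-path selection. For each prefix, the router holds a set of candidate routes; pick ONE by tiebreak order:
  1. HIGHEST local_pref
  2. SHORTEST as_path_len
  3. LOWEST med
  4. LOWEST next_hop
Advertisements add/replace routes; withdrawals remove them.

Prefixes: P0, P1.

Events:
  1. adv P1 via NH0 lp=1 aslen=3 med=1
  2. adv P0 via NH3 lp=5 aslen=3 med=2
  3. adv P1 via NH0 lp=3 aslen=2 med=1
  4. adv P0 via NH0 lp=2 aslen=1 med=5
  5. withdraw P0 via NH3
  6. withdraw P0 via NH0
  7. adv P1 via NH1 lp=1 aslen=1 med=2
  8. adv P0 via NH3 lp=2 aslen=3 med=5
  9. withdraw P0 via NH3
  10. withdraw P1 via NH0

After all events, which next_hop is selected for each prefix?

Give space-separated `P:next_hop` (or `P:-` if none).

Answer: P0:- P1:NH1

Derivation:
Op 1: best P0=- P1=NH0
Op 2: best P0=NH3 P1=NH0
Op 3: best P0=NH3 P1=NH0
Op 4: best P0=NH3 P1=NH0
Op 5: best P0=NH0 P1=NH0
Op 6: best P0=- P1=NH0
Op 7: best P0=- P1=NH0
Op 8: best P0=NH3 P1=NH0
Op 9: best P0=- P1=NH0
Op 10: best P0=- P1=NH1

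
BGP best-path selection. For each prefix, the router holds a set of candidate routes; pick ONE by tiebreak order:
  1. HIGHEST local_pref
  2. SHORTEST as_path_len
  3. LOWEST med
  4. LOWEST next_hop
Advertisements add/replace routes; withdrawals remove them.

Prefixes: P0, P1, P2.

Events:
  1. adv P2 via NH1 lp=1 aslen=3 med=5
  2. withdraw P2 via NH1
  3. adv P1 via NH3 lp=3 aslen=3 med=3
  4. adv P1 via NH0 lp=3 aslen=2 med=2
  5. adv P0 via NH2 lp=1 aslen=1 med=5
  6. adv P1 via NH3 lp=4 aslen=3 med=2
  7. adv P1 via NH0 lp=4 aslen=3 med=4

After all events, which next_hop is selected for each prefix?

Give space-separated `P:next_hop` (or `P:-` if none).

Op 1: best P0=- P1=- P2=NH1
Op 2: best P0=- P1=- P2=-
Op 3: best P0=- P1=NH3 P2=-
Op 4: best P0=- P1=NH0 P2=-
Op 5: best P0=NH2 P1=NH0 P2=-
Op 6: best P0=NH2 P1=NH3 P2=-
Op 7: best P0=NH2 P1=NH3 P2=-

Answer: P0:NH2 P1:NH3 P2:-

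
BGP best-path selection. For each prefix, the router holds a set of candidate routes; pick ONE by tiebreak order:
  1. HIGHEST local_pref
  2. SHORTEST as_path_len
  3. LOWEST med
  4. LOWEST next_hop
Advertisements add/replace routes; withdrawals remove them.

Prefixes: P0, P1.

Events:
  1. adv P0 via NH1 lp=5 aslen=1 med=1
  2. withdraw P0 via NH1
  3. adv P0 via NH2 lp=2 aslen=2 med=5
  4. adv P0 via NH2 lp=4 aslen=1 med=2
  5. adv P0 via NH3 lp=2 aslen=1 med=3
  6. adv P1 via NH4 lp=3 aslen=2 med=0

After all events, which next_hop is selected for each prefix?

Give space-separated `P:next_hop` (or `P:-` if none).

Answer: P0:NH2 P1:NH4

Derivation:
Op 1: best P0=NH1 P1=-
Op 2: best P0=- P1=-
Op 3: best P0=NH2 P1=-
Op 4: best P0=NH2 P1=-
Op 5: best P0=NH2 P1=-
Op 6: best P0=NH2 P1=NH4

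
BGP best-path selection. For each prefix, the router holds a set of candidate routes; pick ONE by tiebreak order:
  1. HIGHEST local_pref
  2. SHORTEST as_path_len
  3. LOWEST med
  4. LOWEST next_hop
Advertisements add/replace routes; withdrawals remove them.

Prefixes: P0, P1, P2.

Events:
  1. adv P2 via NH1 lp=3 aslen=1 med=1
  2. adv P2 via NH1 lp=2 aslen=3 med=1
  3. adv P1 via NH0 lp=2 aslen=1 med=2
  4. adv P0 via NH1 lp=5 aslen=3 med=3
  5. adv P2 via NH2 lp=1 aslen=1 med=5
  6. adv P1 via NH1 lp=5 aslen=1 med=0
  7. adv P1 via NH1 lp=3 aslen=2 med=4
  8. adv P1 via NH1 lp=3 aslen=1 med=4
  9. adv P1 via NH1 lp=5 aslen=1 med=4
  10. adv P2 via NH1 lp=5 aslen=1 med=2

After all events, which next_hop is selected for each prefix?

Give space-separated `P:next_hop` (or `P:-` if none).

Answer: P0:NH1 P1:NH1 P2:NH1

Derivation:
Op 1: best P0=- P1=- P2=NH1
Op 2: best P0=- P1=- P2=NH1
Op 3: best P0=- P1=NH0 P2=NH1
Op 4: best P0=NH1 P1=NH0 P2=NH1
Op 5: best P0=NH1 P1=NH0 P2=NH1
Op 6: best P0=NH1 P1=NH1 P2=NH1
Op 7: best P0=NH1 P1=NH1 P2=NH1
Op 8: best P0=NH1 P1=NH1 P2=NH1
Op 9: best P0=NH1 P1=NH1 P2=NH1
Op 10: best P0=NH1 P1=NH1 P2=NH1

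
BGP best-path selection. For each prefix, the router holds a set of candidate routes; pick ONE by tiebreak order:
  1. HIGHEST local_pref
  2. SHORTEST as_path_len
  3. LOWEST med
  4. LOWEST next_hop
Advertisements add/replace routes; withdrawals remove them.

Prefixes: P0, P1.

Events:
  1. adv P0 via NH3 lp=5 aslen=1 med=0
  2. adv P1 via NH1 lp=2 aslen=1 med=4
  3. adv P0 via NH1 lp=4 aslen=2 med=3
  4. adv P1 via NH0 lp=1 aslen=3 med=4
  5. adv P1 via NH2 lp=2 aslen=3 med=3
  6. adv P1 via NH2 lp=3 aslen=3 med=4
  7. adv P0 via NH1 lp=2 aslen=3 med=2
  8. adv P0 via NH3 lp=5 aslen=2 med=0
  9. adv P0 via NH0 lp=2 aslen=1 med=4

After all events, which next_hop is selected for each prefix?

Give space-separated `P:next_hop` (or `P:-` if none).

Answer: P0:NH3 P1:NH2

Derivation:
Op 1: best P0=NH3 P1=-
Op 2: best P0=NH3 P1=NH1
Op 3: best P0=NH3 P1=NH1
Op 4: best P0=NH3 P1=NH1
Op 5: best P0=NH3 P1=NH1
Op 6: best P0=NH3 P1=NH2
Op 7: best P0=NH3 P1=NH2
Op 8: best P0=NH3 P1=NH2
Op 9: best P0=NH3 P1=NH2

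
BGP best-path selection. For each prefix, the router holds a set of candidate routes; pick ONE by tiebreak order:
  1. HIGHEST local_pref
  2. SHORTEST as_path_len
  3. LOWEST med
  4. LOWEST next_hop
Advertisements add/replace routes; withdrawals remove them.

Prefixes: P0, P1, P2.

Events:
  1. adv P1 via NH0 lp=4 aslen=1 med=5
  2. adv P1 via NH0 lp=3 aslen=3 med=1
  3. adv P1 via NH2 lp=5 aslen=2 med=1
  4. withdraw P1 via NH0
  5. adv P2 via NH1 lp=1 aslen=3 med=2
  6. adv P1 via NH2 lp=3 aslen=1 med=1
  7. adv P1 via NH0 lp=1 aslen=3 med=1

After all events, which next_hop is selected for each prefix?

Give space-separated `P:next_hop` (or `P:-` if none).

Op 1: best P0=- P1=NH0 P2=-
Op 2: best P0=- P1=NH0 P2=-
Op 3: best P0=- P1=NH2 P2=-
Op 4: best P0=- P1=NH2 P2=-
Op 5: best P0=- P1=NH2 P2=NH1
Op 6: best P0=- P1=NH2 P2=NH1
Op 7: best P0=- P1=NH2 P2=NH1

Answer: P0:- P1:NH2 P2:NH1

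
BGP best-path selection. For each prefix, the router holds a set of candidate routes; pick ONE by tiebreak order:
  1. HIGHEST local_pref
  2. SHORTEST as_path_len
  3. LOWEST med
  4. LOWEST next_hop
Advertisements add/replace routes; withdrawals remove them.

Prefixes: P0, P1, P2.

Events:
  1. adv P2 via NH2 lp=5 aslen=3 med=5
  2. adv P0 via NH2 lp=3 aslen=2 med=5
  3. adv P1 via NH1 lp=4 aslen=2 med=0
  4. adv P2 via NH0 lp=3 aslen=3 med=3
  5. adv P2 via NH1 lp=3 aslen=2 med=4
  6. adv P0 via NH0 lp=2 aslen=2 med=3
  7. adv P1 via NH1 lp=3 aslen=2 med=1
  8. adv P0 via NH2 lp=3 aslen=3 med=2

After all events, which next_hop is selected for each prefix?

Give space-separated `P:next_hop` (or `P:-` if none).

Op 1: best P0=- P1=- P2=NH2
Op 2: best P0=NH2 P1=- P2=NH2
Op 3: best P0=NH2 P1=NH1 P2=NH2
Op 4: best P0=NH2 P1=NH1 P2=NH2
Op 5: best P0=NH2 P1=NH1 P2=NH2
Op 6: best P0=NH2 P1=NH1 P2=NH2
Op 7: best P0=NH2 P1=NH1 P2=NH2
Op 8: best P0=NH2 P1=NH1 P2=NH2

Answer: P0:NH2 P1:NH1 P2:NH2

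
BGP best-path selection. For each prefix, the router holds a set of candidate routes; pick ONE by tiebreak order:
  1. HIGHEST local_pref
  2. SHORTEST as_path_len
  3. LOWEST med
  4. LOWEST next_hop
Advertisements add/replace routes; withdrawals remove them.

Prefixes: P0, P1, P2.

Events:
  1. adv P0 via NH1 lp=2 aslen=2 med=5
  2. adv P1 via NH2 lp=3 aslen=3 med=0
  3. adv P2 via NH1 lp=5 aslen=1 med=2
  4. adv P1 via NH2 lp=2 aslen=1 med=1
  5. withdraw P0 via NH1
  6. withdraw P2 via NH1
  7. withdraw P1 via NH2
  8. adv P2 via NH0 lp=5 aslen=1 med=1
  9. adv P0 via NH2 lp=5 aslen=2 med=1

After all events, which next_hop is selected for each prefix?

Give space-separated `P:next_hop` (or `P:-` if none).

Answer: P0:NH2 P1:- P2:NH0

Derivation:
Op 1: best P0=NH1 P1=- P2=-
Op 2: best P0=NH1 P1=NH2 P2=-
Op 3: best P0=NH1 P1=NH2 P2=NH1
Op 4: best P0=NH1 P1=NH2 P2=NH1
Op 5: best P0=- P1=NH2 P2=NH1
Op 6: best P0=- P1=NH2 P2=-
Op 7: best P0=- P1=- P2=-
Op 8: best P0=- P1=- P2=NH0
Op 9: best P0=NH2 P1=- P2=NH0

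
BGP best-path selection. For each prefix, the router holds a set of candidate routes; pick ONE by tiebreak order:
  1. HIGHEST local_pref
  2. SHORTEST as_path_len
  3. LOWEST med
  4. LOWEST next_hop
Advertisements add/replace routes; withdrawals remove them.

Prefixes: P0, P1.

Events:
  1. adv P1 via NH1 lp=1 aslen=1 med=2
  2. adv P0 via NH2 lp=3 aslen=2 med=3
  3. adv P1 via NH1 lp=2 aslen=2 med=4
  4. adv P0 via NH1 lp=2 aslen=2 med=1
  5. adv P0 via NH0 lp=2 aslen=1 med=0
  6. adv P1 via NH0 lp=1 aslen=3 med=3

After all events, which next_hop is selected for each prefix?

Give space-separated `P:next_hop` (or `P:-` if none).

Answer: P0:NH2 P1:NH1

Derivation:
Op 1: best P0=- P1=NH1
Op 2: best P0=NH2 P1=NH1
Op 3: best P0=NH2 P1=NH1
Op 4: best P0=NH2 P1=NH1
Op 5: best P0=NH2 P1=NH1
Op 6: best P0=NH2 P1=NH1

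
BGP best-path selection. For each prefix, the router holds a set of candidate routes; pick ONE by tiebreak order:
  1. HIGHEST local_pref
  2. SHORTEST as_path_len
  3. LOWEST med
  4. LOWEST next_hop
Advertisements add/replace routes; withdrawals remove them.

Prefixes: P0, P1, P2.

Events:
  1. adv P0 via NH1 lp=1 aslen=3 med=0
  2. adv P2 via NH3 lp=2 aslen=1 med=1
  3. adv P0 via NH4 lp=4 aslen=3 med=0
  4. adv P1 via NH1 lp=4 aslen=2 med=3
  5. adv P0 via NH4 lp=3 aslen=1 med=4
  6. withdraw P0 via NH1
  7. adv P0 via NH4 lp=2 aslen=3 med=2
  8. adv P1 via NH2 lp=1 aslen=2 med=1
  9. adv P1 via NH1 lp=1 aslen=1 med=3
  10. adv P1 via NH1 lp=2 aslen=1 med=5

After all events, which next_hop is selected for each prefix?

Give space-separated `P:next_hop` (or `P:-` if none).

Op 1: best P0=NH1 P1=- P2=-
Op 2: best P0=NH1 P1=- P2=NH3
Op 3: best P0=NH4 P1=- P2=NH3
Op 4: best P0=NH4 P1=NH1 P2=NH3
Op 5: best P0=NH4 P1=NH1 P2=NH3
Op 6: best P0=NH4 P1=NH1 P2=NH3
Op 7: best P0=NH4 P1=NH1 P2=NH3
Op 8: best P0=NH4 P1=NH1 P2=NH3
Op 9: best P0=NH4 P1=NH1 P2=NH3
Op 10: best P0=NH4 P1=NH1 P2=NH3

Answer: P0:NH4 P1:NH1 P2:NH3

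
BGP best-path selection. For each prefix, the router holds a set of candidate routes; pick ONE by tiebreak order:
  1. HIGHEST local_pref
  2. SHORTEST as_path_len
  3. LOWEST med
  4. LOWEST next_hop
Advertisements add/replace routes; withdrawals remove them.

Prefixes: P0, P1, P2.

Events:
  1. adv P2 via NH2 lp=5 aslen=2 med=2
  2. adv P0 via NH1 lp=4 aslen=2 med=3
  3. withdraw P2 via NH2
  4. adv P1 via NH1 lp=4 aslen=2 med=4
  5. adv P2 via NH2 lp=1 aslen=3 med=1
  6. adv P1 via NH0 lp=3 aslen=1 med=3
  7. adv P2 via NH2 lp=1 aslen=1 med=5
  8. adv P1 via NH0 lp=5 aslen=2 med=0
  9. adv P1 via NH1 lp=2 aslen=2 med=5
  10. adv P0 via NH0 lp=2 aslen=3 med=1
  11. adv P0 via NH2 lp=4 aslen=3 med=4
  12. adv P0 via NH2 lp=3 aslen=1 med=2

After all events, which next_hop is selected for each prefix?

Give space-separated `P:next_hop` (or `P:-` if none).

Op 1: best P0=- P1=- P2=NH2
Op 2: best P0=NH1 P1=- P2=NH2
Op 3: best P0=NH1 P1=- P2=-
Op 4: best P0=NH1 P1=NH1 P2=-
Op 5: best P0=NH1 P1=NH1 P2=NH2
Op 6: best P0=NH1 P1=NH1 P2=NH2
Op 7: best P0=NH1 P1=NH1 P2=NH2
Op 8: best P0=NH1 P1=NH0 P2=NH2
Op 9: best P0=NH1 P1=NH0 P2=NH2
Op 10: best P0=NH1 P1=NH0 P2=NH2
Op 11: best P0=NH1 P1=NH0 P2=NH2
Op 12: best P0=NH1 P1=NH0 P2=NH2

Answer: P0:NH1 P1:NH0 P2:NH2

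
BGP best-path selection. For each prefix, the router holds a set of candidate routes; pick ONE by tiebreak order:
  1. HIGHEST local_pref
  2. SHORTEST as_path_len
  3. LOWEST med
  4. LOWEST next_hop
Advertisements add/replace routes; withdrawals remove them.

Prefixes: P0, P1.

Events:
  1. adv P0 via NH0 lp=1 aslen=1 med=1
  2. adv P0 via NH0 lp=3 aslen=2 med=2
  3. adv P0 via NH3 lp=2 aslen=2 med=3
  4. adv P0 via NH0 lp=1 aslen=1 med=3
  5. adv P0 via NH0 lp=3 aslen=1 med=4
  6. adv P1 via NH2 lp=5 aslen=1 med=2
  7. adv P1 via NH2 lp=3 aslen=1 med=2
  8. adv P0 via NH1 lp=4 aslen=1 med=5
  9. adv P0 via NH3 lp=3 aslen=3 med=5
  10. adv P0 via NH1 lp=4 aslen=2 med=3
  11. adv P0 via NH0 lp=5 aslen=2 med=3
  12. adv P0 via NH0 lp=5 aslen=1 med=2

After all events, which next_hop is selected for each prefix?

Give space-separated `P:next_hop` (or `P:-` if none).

Answer: P0:NH0 P1:NH2

Derivation:
Op 1: best P0=NH0 P1=-
Op 2: best P0=NH0 P1=-
Op 3: best P0=NH0 P1=-
Op 4: best P0=NH3 P1=-
Op 5: best P0=NH0 P1=-
Op 6: best P0=NH0 P1=NH2
Op 7: best P0=NH0 P1=NH2
Op 8: best P0=NH1 P1=NH2
Op 9: best P0=NH1 P1=NH2
Op 10: best P0=NH1 P1=NH2
Op 11: best P0=NH0 P1=NH2
Op 12: best P0=NH0 P1=NH2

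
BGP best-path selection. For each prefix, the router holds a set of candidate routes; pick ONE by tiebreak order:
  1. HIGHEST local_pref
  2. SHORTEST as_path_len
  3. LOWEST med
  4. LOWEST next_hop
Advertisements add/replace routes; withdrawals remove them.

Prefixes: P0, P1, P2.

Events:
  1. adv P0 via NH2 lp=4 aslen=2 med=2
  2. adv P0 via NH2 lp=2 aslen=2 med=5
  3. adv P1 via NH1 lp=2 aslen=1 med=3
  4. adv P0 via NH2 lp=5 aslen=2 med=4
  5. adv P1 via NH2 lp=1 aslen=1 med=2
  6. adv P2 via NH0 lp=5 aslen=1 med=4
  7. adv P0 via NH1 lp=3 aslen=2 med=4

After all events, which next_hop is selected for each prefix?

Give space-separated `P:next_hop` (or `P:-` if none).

Answer: P0:NH2 P1:NH1 P2:NH0

Derivation:
Op 1: best P0=NH2 P1=- P2=-
Op 2: best P0=NH2 P1=- P2=-
Op 3: best P0=NH2 P1=NH1 P2=-
Op 4: best P0=NH2 P1=NH1 P2=-
Op 5: best P0=NH2 P1=NH1 P2=-
Op 6: best P0=NH2 P1=NH1 P2=NH0
Op 7: best P0=NH2 P1=NH1 P2=NH0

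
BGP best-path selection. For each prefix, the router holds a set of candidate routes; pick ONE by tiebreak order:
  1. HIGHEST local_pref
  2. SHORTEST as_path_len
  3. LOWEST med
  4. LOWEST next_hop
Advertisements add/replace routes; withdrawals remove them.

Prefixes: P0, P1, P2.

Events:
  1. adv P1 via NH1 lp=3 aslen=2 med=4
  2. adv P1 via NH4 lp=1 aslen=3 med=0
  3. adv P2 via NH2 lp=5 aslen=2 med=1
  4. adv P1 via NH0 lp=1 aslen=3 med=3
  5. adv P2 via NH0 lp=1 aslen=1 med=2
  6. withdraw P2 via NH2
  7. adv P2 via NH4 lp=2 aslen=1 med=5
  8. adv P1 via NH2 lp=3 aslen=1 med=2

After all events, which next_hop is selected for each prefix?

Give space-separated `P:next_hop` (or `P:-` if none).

Op 1: best P0=- P1=NH1 P2=-
Op 2: best P0=- P1=NH1 P2=-
Op 3: best P0=- P1=NH1 P2=NH2
Op 4: best P0=- P1=NH1 P2=NH2
Op 5: best P0=- P1=NH1 P2=NH2
Op 6: best P0=- P1=NH1 P2=NH0
Op 7: best P0=- P1=NH1 P2=NH4
Op 8: best P0=- P1=NH2 P2=NH4

Answer: P0:- P1:NH2 P2:NH4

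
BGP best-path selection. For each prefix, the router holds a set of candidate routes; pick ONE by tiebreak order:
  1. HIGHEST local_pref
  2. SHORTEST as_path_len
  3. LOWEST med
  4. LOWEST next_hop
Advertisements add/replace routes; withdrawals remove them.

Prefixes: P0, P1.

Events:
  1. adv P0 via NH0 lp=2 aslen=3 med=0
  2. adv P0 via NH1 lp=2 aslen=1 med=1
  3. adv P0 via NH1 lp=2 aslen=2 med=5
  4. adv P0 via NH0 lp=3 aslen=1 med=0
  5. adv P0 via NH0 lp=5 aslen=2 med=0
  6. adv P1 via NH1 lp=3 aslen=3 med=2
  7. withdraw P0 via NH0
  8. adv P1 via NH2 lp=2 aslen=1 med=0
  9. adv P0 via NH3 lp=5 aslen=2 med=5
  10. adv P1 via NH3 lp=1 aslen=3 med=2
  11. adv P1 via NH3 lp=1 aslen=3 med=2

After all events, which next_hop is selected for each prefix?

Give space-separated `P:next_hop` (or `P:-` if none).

Op 1: best P0=NH0 P1=-
Op 2: best P0=NH1 P1=-
Op 3: best P0=NH1 P1=-
Op 4: best P0=NH0 P1=-
Op 5: best P0=NH0 P1=-
Op 6: best P0=NH0 P1=NH1
Op 7: best P0=NH1 P1=NH1
Op 8: best P0=NH1 P1=NH1
Op 9: best P0=NH3 P1=NH1
Op 10: best P0=NH3 P1=NH1
Op 11: best P0=NH3 P1=NH1

Answer: P0:NH3 P1:NH1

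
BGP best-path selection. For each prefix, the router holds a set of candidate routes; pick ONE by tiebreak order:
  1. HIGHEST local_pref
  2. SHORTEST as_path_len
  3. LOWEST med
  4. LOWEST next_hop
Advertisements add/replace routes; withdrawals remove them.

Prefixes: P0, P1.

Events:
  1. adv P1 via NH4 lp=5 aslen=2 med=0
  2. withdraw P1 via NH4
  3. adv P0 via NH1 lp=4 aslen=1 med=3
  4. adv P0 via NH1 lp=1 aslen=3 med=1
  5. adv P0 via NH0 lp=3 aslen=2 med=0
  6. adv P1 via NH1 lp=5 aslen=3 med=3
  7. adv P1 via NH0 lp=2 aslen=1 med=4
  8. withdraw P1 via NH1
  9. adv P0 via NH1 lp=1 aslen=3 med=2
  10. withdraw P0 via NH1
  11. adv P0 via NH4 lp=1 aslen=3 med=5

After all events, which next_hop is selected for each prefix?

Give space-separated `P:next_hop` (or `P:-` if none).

Answer: P0:NH0 P1:NH0

Derivation:
Op 1: best P0=- P1=NH4
Op 2: best P0=- P1=-
Op 3: best P0=NH1 P1=-
Op 4: best P0=NH1 P1=-
Op 5: best P0=NH0 P1=-
Op 6: best P0=NH0 P1=NH1
Op 7: best P0=NH0 P1=NH1
Op 8: best P0=NH0 P1=NH0
Op 9: best P0=NH0 P1=NH0
Op 10: best P0=NH0 P1=NH0
Op 11: best P0=NH0 P1=NH0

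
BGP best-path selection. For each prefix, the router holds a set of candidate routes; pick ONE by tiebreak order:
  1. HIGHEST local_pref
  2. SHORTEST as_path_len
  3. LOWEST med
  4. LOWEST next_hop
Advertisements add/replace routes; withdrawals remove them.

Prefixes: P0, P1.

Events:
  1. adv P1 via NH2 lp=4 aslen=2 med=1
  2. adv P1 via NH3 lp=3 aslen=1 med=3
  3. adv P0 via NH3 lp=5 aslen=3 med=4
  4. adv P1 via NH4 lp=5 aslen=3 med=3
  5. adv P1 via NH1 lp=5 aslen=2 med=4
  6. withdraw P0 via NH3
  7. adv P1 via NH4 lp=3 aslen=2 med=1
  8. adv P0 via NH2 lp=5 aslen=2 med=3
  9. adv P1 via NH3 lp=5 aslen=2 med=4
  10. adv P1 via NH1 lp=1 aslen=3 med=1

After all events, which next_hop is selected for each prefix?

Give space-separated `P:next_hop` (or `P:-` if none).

Answer: P0:NH2 P1:NH3

Derivation:
Op 1: best P0=- P1=NH2
Op 2: best P0=- P1=NH2
Op 3: best P0=NH3 P1=NH2
Op 4: best P0=NH3 P1=NH4
Op 5: best P0=NH3 P1=NH1
Op 6: best P0=- P1=NH1
Op 7: best P0=- P1=NH1
Op 8: best P0=NH2 P1=NH1
Op 9: best P0=NH2 P1=NH1
Op 10: best P0=NH2 P1=NH3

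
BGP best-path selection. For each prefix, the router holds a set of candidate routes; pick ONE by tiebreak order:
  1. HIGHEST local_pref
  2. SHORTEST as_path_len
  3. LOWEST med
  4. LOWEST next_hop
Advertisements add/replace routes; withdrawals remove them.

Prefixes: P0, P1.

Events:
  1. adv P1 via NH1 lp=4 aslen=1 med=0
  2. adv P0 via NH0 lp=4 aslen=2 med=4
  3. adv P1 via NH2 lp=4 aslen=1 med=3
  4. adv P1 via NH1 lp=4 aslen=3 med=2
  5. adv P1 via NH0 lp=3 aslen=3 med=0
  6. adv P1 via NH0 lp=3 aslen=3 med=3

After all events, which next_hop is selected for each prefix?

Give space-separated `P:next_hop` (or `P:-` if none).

Answer: P0:NH0 P1:NH2

Derivation:
Op 1: best P0=- P1=NH1
Op 2: best P0=NH0 P1=NH1
Op 3: best P0=NH0 P1=NH1
Op 4: best P0=NH0 P1=NH2
Op 5: best P0=NH0 P1=NH2
Op 6: best P0=NH0 P1=NH2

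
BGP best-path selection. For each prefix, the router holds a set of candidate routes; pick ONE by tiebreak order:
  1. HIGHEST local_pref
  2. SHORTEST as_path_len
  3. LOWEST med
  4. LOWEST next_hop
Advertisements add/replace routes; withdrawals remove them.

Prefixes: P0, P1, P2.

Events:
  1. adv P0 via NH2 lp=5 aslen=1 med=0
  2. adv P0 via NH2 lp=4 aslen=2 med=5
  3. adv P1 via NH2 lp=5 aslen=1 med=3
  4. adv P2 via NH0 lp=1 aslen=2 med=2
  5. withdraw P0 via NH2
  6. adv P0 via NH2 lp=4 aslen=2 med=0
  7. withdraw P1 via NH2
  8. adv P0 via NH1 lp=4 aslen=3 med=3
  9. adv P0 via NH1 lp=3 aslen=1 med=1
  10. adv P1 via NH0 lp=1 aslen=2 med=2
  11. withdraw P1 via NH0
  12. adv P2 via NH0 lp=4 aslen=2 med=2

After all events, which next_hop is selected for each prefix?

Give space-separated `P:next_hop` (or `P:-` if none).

Answer: P0:NH2 P1:- P2:NH0

Derivation:
Op 1: best P0=NH2 P1=- P2=-
Op 2: best P0=NH2 P1=- P2=-
Op 3: best P0=NH2 P1=NH2 P2=-
Op 4: best P0=NH2 P1=NH2 P2=NH0
Op 5: best P0=- P1=NH2 P2=NH0
Op 6: best P0=NH2 P1=NH2 P2=NH0
Op 7: best P0=NH2 P1=- P2=NH0
Op 8: best P0=NH2 P1=- P2=NH0
Op 9: best P0=NH2 P1=- P2=NH0
Op 10: best P0=NH2 P1=NH0 P2=NH0
Op 11: best P0=NH2 P1=- P2=NH0
Op 12: best P0=NH2 P1=- P2=NH0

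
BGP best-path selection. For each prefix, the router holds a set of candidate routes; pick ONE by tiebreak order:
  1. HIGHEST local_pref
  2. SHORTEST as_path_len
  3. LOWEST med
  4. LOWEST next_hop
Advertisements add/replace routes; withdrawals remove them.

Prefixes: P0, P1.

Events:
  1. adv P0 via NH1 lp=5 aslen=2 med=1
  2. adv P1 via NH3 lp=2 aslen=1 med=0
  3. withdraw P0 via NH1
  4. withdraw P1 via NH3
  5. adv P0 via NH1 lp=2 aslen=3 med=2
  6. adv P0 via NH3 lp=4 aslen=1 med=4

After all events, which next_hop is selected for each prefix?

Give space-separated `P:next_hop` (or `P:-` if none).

Answer: P0:NH3 P1:-

Derivation:
Op 1: best P0=NH1 P1=-
Op 2: best P0=NH1 P1=NH3
Op 3: best P0=- P1=NH3
Op 4: best P0=- P1=-
Op 5: best P0=NH1 P1=-
Op 6: best P0=NH3 P1=-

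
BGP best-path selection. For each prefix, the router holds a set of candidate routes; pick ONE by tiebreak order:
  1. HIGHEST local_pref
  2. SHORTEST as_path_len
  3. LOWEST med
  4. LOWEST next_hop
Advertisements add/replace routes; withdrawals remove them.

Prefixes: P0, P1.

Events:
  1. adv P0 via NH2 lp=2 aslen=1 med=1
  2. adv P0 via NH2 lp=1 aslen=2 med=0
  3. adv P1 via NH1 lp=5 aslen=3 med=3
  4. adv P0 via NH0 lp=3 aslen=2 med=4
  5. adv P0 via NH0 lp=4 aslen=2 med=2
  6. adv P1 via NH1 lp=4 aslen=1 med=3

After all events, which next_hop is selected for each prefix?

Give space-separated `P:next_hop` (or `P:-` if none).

Answer: P0:NH0 P1:NH1

Derivation:
Op 1: best P0=NH2 P1=-
Op 2: best P0=NH2 P1=-
Op 3: best P0=NH2 P1=NH1
Op 4: best P0=NH0 P1=NH1
Op 5: best P0=NH0 P1=NH1
Op 6: best P0=NH0 P1=NH1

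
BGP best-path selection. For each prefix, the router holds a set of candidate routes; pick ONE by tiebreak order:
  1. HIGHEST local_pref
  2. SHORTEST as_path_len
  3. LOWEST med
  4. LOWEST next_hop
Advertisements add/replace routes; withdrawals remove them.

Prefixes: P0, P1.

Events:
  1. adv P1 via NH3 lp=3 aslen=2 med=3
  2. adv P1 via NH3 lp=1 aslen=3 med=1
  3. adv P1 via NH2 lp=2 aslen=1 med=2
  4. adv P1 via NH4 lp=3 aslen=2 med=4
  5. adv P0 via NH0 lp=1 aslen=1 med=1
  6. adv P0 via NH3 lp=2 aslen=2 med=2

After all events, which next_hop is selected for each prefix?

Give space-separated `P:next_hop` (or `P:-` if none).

Answer: P0:NH3 P1:NH4

Derivation:
Op 1: best P0=- P1=NH3
Op 2: best P0=- P1=NH3
Op 3: best P0=- P1=NH2
Op 4: best P0=- P1=NH4
Op 5: best P0=NH0 P1=NH4
Op 6: best P0=NH3 P1=NH4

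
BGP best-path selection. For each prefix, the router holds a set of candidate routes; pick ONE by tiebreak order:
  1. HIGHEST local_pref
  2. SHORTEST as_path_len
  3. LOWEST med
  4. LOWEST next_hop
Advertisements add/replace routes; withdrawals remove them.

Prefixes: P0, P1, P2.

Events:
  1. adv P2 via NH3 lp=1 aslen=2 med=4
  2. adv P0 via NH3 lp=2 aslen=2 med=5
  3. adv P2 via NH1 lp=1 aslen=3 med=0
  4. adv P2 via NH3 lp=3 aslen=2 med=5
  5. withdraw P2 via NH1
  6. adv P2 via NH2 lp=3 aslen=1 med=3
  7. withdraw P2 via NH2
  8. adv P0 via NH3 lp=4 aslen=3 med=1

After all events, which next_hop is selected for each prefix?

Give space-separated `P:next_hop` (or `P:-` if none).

Op 1: best P0=- P1=- P2=NH3
Op 2: best P0=NH3 P1=- P2=NH3
Op 3: best P0=NH3 P1=- P2=NH3
Op 4: best P0=NH3 P1=- P2=NH3
Op 5: best P0=NH3 P1=- P2=NH3
Op 6: best P0=NH3 P1=- P2=NH2
Op 7: best P0=NH3 P1=- P2=NH3
Op 8: best P0=NH3 P1=- P2=NH3

Answer: P0:NH3 P1:- P2:NH3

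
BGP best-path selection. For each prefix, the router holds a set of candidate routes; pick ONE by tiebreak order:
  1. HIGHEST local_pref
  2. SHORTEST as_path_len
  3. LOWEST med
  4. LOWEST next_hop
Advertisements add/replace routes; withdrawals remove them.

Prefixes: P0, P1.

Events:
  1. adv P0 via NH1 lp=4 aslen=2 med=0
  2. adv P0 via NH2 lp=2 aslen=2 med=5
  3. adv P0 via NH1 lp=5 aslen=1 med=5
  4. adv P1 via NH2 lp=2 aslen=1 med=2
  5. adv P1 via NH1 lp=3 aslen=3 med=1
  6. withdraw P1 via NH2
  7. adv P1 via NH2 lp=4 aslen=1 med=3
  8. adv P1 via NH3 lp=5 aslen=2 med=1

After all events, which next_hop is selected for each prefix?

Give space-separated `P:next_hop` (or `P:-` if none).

Op 1: best P0=NH1 P1=-
Op 2: best P0=NH1 P1=-
Op 3: best P0=NH1 P1=-
Op 4: best P0=NH1 P1=NH2
Op 5: best P0=NH1 P1=NH1
Op 6: best P0=NH1 P1=NH1
Op 7: best P0=NH1 P1=NH2
Op 8: best P0=NH1 P1=NH3

Answer: P0:NH1 P1:NH3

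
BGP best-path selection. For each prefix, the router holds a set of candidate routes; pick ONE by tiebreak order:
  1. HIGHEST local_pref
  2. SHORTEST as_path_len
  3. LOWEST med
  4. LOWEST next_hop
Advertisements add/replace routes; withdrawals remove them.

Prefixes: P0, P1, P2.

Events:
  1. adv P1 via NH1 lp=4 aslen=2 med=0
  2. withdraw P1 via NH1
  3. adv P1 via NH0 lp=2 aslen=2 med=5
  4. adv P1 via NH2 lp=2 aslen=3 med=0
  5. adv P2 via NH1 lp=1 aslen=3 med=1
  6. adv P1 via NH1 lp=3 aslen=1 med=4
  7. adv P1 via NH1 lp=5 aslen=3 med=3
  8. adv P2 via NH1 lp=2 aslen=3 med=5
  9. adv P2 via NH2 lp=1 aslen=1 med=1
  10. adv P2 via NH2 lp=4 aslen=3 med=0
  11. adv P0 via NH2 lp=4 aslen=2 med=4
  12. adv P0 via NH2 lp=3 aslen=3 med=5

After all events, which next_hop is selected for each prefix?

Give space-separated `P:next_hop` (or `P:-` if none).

Op 1: best P0=- P1=NH1 P2=-
Op 2: best P0=- P1=- P2=-
Op 3: best P0=- P1=NH0 P2=-
Op 4: best P0=- P1=NH0 P2=-
Op 5: best P0=- P1=NH0 P2=NH1
Op 6: best P0=- P1=NH1 P2=NH1
Op 7: best P0=- P1=NH1 P2=NH1
Op 8: best P0=- P1=NH1 P2=NH1
Op 9: best P0=- P1=NH1 P2=NH1
Op 10: best P0=- P1=NH1 P2=NH2
Op 11: best P0=NH2 P1=NH1 P2=NH2
Op 12: best P0=NH2 P1=NH1 P2=NH2

Answer: P0:NH2 P1:NH1 P2:NH2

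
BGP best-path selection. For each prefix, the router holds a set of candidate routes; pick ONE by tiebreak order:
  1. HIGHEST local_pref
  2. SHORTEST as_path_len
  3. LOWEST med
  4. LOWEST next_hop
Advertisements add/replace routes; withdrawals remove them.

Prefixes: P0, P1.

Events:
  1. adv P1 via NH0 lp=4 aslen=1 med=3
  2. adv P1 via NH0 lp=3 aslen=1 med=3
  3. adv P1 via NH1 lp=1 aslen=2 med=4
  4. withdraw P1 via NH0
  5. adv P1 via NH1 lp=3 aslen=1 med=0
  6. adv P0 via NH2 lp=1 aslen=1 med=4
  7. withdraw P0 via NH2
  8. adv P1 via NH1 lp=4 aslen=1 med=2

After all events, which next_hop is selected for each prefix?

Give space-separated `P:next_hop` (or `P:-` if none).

Answer: P0:- P1:NH1

Derivation:
Op 1: best P0=- P1=NH0
Op 2: best P0=- P1=NH0
Op 3: best P0=- P1=NH0
Op 4: best P0=- P1=NH1
Op 5: best P0=- P1=NH1
Op 6: best P0=NH2 P1=NH1
Op 7: best P0=- P1=NH1
Op 8: best P0=- P1=NH1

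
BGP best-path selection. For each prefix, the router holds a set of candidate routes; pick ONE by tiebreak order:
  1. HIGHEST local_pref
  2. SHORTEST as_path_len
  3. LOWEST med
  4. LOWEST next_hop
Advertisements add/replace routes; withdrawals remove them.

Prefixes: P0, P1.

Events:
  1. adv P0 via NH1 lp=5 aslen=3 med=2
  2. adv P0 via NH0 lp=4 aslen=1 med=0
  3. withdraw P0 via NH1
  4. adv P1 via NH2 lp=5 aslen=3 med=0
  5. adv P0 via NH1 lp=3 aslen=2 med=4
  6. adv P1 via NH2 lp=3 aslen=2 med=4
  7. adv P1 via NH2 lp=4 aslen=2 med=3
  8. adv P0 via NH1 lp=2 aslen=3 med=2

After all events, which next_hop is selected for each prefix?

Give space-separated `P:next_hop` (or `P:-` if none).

Answer: P0:NH0 P1:NH2

Derivation:
Op 1: best P0=NH1 P1=-
Op 2: best P0=NH1 P1=-
Op 3: best P0=NH0 P1=-
Op 4: best P0=NH0 P1=NH2
Op 5: best P0=NH0 P1=NH2
Op 6: best P0=NH0 P1=NH2
Op 7: best P0=NH0 P1=NH2
Op 8: best P0=NH0 P1=NH2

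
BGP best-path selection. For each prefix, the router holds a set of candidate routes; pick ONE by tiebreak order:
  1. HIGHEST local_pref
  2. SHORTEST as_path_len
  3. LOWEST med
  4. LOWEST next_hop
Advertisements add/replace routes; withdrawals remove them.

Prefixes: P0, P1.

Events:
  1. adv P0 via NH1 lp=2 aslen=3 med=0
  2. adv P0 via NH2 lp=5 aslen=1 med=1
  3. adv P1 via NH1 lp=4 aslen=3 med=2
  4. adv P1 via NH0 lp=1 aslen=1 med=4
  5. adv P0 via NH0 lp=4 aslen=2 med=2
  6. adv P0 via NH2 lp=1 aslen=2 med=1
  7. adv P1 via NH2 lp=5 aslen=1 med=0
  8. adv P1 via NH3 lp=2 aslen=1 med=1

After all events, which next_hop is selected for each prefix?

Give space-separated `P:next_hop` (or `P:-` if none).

Answer: P0:NH0 P1:NH2

Derivation:
Op 1: best P0=NH1 P1=-
Op 2: best P0=NH2 P1=-
Op 3: best P0=NH2 P1=NH1
Op 4: best P0=NH2 P1=NH1
Op 5: best P0=NH2 P1=NH1
Op 6: best P0=NH0 P1=NH1
Op 7: best P0=NH0 P1=NH2
Op 8: best P0=NH0 P1=NH2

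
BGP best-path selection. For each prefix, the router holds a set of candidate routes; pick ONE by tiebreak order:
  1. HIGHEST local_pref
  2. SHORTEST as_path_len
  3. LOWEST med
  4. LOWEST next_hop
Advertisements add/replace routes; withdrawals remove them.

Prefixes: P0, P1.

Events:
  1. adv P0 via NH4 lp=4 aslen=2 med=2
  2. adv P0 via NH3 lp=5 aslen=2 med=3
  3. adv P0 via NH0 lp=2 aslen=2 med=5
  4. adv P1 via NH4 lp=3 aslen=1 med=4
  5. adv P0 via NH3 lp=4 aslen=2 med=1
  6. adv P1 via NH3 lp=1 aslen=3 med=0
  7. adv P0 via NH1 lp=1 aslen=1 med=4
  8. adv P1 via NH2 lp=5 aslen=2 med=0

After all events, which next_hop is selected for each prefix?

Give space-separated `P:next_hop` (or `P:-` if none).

Answer: P0:NH3 P1:NH2

Derivation:
Op 1: best P0=NH4 P1=-
Op 2: best P0=NH3 P1=-
Op 3: best P0=NH3 P1=-
Op 4: best P0=NH3 P1=NH4
Op 5: best P0=NH3 P1=NH4
Op 6: best P0=NH3 P1=NH4
Op 7: best P0=NH3 P1=NH4
Op 8: best P0=NH3 P1=NH2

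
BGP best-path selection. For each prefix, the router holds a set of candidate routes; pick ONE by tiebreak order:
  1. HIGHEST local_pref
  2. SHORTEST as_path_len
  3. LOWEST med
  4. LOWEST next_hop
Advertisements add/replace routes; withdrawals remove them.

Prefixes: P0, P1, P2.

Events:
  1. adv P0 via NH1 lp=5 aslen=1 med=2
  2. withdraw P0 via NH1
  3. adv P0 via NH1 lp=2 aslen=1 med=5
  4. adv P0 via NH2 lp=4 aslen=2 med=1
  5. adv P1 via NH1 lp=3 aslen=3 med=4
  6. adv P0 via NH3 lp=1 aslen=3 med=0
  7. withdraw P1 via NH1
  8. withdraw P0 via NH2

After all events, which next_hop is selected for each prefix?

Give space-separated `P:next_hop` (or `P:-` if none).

Answer: P0:NH1 P1:- P2:-

Derivation:
Op 1: best P0=NH1 P1=- P2=-
Op 2: best P0=- P1=- P2=-
Op 3: best P0=NH1 P1=- P2=-
Op 4: best P0=NH2 P1=- P2=-
Op 5: best P0=NH2 P1=NH1 P2=-
Op 6: best P0=NH2 P1=NH1 P2=-
Op 7: best P0=NH2 P1=- P2=-
Op 8: best P0=NH1 P1=- P2=-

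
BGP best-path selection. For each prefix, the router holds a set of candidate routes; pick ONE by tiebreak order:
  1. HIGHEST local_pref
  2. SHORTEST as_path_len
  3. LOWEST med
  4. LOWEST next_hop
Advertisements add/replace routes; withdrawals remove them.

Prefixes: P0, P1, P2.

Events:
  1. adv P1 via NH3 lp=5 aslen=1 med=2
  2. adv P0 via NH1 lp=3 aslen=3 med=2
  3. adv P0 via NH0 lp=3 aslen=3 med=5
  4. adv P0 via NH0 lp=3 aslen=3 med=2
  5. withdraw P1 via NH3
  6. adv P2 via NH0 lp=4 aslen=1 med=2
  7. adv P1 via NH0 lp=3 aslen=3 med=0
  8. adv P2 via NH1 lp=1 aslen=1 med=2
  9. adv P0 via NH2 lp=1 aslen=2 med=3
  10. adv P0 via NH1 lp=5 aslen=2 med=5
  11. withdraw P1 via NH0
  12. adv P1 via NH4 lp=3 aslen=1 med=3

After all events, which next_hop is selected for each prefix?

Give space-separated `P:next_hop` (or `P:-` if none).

Op 1: best P0=- P1=NH3 P2=-
Op 2: best P0=NH1 P1=NH3 P2=-
Op 3: best P0=NH1 P1=NH3 P2=-
Op 4: best P0=NH0 P1=NH3 P2=-
Op 5: best P0=NH0 P1=- P2=-
Op 6: best P0=NH0 P1=- P2=NH0
Op 7: best P0=NH0 P1=NH0 P2=NH0
Op 8: best P0=NH0 P1=NH0 P2=NH0
Op 9: best P0=NH0 P1=NH0 P2=NH0
Op 10: best P0=NH1 P1=NH0 P2=NH0
Op 11: best P0=NH1 P1=- P2=NH0
Op 12: best P0=NH1 P1=NH4 P2=NH0

Answer: P0:NH1 P1:NH4 P2:NH0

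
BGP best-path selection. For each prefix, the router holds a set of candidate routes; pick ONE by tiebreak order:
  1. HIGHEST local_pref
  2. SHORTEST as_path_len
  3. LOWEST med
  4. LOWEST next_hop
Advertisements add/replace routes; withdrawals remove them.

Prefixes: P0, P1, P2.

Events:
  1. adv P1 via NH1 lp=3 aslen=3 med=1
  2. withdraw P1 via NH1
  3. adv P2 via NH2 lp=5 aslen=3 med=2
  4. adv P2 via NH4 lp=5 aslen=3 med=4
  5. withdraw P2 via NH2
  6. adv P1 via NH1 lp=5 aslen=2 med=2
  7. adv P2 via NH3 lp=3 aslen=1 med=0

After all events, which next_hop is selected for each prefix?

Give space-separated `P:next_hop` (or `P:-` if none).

Answer: P0:- P1:NH1 P2:NH4

Derivation:
Op 1: best P0=- P1=NH1 P2=-
Op 2: best P0=- P1=- P2=-
Op 3: best P0=- P1=- P2=NH2
Op 4: best P0=- P1=- P2=NH2
Op 5: best P0=- P1=- P2=NH4
Op 6: best P0=- P1=NH1 P2=NH4
Op 7: best P0=- P1=NH1 P2=NH4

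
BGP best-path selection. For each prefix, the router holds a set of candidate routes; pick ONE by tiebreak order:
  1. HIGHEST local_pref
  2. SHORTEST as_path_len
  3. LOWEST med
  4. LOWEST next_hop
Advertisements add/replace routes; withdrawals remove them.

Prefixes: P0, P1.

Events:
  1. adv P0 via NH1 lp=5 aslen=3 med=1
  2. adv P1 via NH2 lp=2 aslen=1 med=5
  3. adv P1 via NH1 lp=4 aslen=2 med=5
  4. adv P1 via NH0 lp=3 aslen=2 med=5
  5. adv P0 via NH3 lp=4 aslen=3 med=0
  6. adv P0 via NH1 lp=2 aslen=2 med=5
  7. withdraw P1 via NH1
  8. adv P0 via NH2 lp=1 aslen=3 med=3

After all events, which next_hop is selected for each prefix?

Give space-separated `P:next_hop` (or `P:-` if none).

Op 1: best P0=NH1 P1=-
Op 2: best P0=NH1 P1=NH2
Op 3: best P0=NH1 P1=NH1
Op 4: best P0=NH1 P1=NH1
Op 5: best P0=NH1 P1=NH1
Op 6: best P0=NH3 P1=NH1
Op 7: best P0=NH3 P1=NH0
Op 8: best P0=NH3 P1=NH0

Answer: P0:NH3 P1:NH0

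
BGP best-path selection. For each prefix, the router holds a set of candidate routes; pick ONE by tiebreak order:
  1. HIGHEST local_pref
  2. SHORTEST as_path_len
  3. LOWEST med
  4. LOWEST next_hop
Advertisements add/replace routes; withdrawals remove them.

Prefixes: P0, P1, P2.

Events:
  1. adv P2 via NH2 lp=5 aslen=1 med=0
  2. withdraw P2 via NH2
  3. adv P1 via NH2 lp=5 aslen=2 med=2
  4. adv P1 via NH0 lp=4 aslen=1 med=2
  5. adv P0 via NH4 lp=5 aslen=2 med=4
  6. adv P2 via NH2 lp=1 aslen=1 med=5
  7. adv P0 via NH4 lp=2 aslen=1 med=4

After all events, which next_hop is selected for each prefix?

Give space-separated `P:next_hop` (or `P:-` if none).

Op 1: best P0=- P1=- P2=NH2
Op 2: best P0=- P1=- P2=-
Op 3: best P0=- P1=NH2 P2=-
Op 4: best P0=- P1=NH2 P2=-
Op 5: best P0=NH4 P1=NH2 P2=-
Op 6: best P0=NH4 P1=NH2 P2=NH2
Op 7: best P0=NH4 P1=NH2 P2=NH2

Answer: P0:NH4 P1:NH2 P2:NH2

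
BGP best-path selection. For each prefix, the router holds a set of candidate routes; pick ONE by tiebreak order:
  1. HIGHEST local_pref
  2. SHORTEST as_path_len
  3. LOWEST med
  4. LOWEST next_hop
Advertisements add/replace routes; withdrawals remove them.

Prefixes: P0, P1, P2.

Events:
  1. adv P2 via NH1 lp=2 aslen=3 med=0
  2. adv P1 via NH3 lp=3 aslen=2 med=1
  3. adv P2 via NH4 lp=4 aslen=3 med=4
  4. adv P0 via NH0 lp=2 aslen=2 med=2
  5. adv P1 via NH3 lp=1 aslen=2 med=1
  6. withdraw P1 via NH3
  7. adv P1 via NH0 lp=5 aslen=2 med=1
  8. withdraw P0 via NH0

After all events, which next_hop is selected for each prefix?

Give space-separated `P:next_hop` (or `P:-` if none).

Op 1: best P0=- P1=- P2=NH1
Op 2: best P0=- P1=NH3 P2=NH1
Op 3: best P0=- P1=NH3 P2=NH4
Op 4: best P0=NH0 P1=NH3 P2=NH4
Op 5: best P0=NH0 P1=NH3 P2=NH4
Op 6: best P0=NH0 P1=- P2=NH4
Op 7: best P0=NH0 P1=NH0 P2=NH4
Op 8: best P0=- P1=NH0 P2=NH4

Answer: P0:- P1:NH0 P2:NH4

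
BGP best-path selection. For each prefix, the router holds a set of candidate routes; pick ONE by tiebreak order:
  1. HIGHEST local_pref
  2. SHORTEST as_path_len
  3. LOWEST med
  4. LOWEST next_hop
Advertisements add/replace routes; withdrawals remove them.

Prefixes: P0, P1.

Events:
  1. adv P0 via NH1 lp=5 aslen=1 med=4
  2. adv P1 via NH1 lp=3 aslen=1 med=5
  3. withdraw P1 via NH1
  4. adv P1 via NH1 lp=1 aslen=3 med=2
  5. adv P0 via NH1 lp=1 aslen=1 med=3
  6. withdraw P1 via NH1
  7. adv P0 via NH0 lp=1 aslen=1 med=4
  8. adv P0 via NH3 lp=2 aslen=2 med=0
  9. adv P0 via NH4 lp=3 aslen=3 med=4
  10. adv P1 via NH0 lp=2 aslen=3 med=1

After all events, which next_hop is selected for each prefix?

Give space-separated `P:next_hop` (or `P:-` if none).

Op 1: best P0=NH1 P1=-
Op 2: best P0=NH1 P1=NH1
Op 3: best P0=NH1 P1=-
Op 4: best P0=NH1 P1=NH1
Op 5: best P0=NH1 P1=NH1
Op 6: best P0=NH1 P1=-
Op 7: best P0=NH1 P1=-
Op 8: best P0=NH3 P1=-
Op 9: best P0=NH4 P1=-
Op 10: best P0=NH4 P1=NH0

Answer: P0:NH4 P1:NH0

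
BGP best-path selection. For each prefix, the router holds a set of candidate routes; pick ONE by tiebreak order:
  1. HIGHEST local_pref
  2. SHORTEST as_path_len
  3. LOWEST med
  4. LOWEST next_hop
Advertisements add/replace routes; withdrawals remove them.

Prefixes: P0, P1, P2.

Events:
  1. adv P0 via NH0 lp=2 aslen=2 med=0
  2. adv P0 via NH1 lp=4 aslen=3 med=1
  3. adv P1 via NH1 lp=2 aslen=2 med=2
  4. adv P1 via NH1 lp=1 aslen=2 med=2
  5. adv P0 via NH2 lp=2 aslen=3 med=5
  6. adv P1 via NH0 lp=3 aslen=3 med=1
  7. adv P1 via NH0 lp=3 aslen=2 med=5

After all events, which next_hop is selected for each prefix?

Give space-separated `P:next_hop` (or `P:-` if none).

Op 1: best P0=NH0 P1=- P2=-
Op 2: best P0=NH1 P1=- P2=-
Op 3: best P0=NH1 P1=NH1 P2=-
Op 4: best P0=NH1 P1=NH1 P2=-
Op 5: best P0=NH1 P1=NH1 P2=-
Op 6: best P0=NH1 P1=NH0 P2=-
Op 7: best P0=NH1 P1=NH0 P2=-

Answer: P0:NH1 P1:NH0 P2:-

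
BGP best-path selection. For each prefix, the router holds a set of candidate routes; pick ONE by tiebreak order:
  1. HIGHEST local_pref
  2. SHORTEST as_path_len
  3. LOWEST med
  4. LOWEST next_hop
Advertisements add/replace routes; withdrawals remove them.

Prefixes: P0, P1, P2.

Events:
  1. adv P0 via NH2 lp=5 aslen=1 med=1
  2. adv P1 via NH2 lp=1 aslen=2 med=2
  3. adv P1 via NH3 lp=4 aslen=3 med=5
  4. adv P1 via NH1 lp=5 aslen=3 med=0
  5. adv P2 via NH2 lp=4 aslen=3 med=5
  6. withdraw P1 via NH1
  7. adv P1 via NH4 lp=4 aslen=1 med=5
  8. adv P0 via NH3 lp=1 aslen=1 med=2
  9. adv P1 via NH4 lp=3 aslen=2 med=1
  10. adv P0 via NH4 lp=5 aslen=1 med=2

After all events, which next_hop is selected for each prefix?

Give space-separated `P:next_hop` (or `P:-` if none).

Answer: P0:NH2 P1:NH3 P2:NH2

Derivation:
Op 1: best P0=NH2 P1=- P2=-
Op 2: best P0=NH2 P1=NH2 P2=-
Op 3: best P0=NH2 P1=NH3 P2=-
Op 4: best P0=NH2 P1=NH1 P2=-
Op 5: best P0=NH2 P1=NH1 P2=NH2
Op 6: best P0=NH2 P1=NH3 P2=NH2
Op 7: best P0=NH2 P1=NH4 P2=NH2
Op 8: best P0=NH2 P1=NH4 P2=NH2
Op 9: best P0=NH2 P1=NH3 P2=NH2
Op 10: best P0=NH2 P1=NH3 P2=NH2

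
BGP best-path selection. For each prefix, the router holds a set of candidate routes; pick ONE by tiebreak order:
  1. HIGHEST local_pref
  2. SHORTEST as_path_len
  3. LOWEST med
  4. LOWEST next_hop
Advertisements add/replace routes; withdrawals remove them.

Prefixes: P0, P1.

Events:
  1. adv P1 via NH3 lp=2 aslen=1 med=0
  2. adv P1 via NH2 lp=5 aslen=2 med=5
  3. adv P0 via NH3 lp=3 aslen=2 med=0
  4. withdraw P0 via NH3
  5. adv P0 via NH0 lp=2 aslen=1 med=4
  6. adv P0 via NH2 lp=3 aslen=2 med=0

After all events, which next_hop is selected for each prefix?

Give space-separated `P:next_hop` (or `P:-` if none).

Answer: P0:NH2 P1:NH2

Derivation:
Op 1: best P0=- P1=NH3
Op 2: best P0=- P1=NH2
Op 3: best P0=NH3 P1=NH2
Op 4: best P0=- P1=NH2
Op 5: best P0=NH0 P1=NH2
Op 6: best P0=NH2 P1=NH2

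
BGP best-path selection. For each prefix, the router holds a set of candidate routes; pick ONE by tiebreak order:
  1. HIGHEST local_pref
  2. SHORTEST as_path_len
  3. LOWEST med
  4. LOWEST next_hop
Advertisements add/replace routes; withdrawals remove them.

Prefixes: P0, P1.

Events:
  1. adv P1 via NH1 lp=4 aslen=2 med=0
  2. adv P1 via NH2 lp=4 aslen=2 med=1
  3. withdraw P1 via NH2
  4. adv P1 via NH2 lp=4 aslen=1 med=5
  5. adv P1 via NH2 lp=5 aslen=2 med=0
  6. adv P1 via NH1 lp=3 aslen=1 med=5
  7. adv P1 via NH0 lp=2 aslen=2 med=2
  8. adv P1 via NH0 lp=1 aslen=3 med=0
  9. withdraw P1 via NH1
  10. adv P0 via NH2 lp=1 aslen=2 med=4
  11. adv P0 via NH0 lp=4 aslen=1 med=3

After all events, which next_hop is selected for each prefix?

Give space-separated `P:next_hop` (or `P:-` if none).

Op 1: best P0=- P1=NH1
Op 2: best P0=- P1=NH1
Op 3: best P0=- P1=NH1
Op 4: best P0=- P1=NH2
Op 5: best P0=- P1=NH2
Op 6: best P0=- P1=NH2
Op 7: best P0=- P1=NH2
Op 8: best P0=- P1=NH2
Op 9: best P0=- P1=NH2
Op 10: best P0=NH2 P1=NH2
Op 11: best P0=NH0 P1=NH2

Answer: P0:NH0 P1:NH2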